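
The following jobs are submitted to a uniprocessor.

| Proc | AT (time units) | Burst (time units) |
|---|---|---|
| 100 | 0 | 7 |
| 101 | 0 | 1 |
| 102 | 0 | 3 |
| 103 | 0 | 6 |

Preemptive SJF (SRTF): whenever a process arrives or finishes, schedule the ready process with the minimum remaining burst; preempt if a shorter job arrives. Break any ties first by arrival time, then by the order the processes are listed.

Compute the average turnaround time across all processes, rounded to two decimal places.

8.00

Schedule: | 101 0-1 | 102 1-4 | 103 4-10 | 100 10-17 |
Completion: 100=17  101=1  102=4  103=10
Turnaround (C−A): 100=17  101=1  102=4  103=10
Turnaround times: 100=17, 101=1, 102=4, 103=10
Average turnaround = (17+1+4+10) / 4 = 32/4 = 8.00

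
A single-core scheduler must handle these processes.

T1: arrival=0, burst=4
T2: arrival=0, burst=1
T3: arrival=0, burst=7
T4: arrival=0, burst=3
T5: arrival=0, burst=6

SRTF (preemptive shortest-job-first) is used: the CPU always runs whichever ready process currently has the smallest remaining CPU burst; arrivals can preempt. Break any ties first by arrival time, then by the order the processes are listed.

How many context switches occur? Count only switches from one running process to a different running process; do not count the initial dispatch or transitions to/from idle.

Timeline: | T2 0-1 | T4 1-4 | T1 4-8 | T5 8-14 | T3 14-21 |
Completion: T1=8  T2=1  T3=21  T4=4  T5=14
Turnaround (C−A): T1=8  T2=1  T3=21  T4=4  T5=14

4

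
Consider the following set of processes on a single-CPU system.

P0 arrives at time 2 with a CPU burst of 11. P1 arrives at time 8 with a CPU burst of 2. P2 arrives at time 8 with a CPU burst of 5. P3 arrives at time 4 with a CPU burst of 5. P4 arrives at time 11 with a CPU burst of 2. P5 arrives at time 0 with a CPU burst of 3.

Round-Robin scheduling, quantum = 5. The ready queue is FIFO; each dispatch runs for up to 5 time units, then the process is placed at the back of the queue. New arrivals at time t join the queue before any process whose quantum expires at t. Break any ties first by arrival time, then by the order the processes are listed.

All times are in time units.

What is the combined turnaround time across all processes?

73

Gantt: | P5 0-3 | P0 3-8 | P3 8-13 | P1 13-15 | P2 15-20 | P0 20-25 | P4 25-27 | P0 27-28 |
Completion: P0=28  P1=15  P2=20  P3=13  P4=27  P5=3
Turnaround (C−A): P0=26  P1=7  P2=12  P3=9  P4=16  P5=3
Turnaround = completion − arrival: P0=26, P1=7, P2=12, P3=9, P4=16, P5=3
Total turnaround = 26 + 7 + 12 + 9 + 16 + 3 = 73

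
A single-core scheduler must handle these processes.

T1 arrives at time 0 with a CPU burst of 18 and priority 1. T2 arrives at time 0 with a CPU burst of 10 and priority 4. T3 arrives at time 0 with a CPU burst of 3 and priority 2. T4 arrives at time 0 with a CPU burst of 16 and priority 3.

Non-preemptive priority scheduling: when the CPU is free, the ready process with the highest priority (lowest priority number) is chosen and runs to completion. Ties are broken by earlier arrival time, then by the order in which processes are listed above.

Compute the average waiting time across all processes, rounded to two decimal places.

19.00

Gantt: | T1 0-18 | T3 18-21 | T4 21-37 | T2 37-47 |
Completion: T1=18  T2=47  T3=21  T4=37
Waiting times: T1=0, T2=37, T3=18, T4=21
Average waiting = (0+37+18+21) / 4 = 76/4 = 19.00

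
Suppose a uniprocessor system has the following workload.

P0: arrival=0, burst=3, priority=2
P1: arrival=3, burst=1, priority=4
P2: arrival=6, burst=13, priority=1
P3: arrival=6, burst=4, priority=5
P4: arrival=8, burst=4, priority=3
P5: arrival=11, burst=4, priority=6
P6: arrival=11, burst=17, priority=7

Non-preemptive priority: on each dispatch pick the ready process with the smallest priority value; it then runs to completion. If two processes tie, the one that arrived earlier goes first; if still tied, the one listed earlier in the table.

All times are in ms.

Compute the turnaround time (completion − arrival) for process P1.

Gantt: | P0 0-3 | P1 3-4 | idle 4-6 | P2 6-19 | P4 19-23 | P3 23-27 | P5 27-31 | P6 31-48 |
Completion: P0=3  P1=4  P2=19  P3=27  P4=23  P5=31  P6=48
Turnaround(P1) = completion − arrival = 4 − 3 = 1

1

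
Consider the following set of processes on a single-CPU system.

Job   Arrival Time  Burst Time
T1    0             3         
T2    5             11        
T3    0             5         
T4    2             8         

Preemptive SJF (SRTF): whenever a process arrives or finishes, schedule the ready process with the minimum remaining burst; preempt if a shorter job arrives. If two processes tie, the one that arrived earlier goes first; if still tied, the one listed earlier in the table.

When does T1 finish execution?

Schedule: | T1 0-3 | T3 3-8 | T4 8-16 | T2 16-27 |
Completion: T1=3  T2=27  T3=8  T4=16

3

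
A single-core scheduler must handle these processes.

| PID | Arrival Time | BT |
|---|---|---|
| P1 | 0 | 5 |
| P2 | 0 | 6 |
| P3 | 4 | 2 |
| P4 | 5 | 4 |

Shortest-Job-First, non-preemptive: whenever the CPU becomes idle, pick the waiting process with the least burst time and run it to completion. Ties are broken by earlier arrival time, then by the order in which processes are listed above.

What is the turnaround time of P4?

Timeline: | P1 0-5 | P3 5-7 | P4 7-11 | P2 11-17 |
Completion: P1=5  P2=17  P3=7  P4=11
Turnaround (C−A): P1=5  P2=17  P3=3  P4=6
Turnaround(P4) = completion − arrival = 11 − 5 = 6

6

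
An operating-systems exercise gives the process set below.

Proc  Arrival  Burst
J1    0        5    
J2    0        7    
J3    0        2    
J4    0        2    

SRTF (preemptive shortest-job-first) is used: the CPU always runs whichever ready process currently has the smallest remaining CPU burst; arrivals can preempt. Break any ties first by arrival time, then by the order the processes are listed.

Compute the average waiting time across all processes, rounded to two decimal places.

Gantt: | J3 0-2 | J4 2-4 | J1 4-9 | J2 9-16 |
Completion: J1=9  J2=16  J3=2  J4=4
Turnaround (C−A): J1=9  J2=16  J3=2  J4=4
Waiting times: J1=4, J2=9, J3=0, J4=2
Average waiting = (4+9+0+2) / 4 = 15/4 = 3.75

3.75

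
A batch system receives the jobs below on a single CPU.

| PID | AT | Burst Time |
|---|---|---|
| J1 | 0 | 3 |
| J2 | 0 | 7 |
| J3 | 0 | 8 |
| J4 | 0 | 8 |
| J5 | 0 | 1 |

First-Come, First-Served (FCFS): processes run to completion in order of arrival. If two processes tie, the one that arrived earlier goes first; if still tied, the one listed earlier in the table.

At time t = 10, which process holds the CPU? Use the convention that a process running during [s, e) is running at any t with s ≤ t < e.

Schedule: | J1 0-3 | J2 3-10 | J3 10-18 | J4 18-26 | J5 26-27 |
Completion: J1=3  J2=10  J3=18  J4=26  J5=27

J3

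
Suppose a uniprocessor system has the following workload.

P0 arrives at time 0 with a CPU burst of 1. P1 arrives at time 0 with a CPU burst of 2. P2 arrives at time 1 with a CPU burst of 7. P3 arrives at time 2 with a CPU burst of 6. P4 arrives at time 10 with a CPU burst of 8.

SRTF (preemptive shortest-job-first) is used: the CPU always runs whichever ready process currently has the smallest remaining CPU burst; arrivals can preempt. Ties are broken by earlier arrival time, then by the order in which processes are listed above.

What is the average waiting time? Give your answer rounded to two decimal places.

Timeline: | P0 0-1 | P1 1-3 | P3 3-9 | P2 9-16 | P4 16-24 |
Completion: P0=1  P1=3  P2=16  P3=9  P4=24
Waiting times: P0=0, P1=1, P2=8, P3=1, P4=6
Average waiting = (0+1+8+1+6) / 5 = 16/5 = 3.20

3.20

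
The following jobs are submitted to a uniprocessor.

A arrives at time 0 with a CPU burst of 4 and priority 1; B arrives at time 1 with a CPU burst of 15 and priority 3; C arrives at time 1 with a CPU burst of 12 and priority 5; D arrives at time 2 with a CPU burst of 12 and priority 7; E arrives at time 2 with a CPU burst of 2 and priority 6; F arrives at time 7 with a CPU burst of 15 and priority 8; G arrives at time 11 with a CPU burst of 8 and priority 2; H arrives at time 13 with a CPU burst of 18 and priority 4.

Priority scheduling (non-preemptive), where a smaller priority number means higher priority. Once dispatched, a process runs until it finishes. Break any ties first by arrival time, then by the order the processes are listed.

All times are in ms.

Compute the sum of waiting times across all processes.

Schedule: | A 0-4 | B 4-19 | G 19-27 | H 27-45 | C 45-57 | E 57-59 | D 59-71 | F 71-86 |
Completion: A=4  B=19  C=57  D=71  E=59  F=86  G=27  H=45
Waiting = turnaround − burst: A=0, B=3, C=44, D=57, E=55, F=64, G=8, H=14
Total waiting = 0 + 3 + 44 + 57 + 55 + 64 + 8 + 14 = 245

245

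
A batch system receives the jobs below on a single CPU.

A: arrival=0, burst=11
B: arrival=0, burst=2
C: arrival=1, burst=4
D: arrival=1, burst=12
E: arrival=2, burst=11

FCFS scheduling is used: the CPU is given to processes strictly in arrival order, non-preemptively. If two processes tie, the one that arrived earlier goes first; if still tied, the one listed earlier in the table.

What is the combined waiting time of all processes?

66

Gantt: | A 0-11 | B 11-13 | C 13-17 | D 17-29 | E 29-40 |
Completion: A=11  B=13  C=17  D=29  E=40
Waiting = turnaround − burst: A=0, B=11, C=12, D=16, E=27
Total waiting = 0 + 11 + 12 + 16 + 27 = 66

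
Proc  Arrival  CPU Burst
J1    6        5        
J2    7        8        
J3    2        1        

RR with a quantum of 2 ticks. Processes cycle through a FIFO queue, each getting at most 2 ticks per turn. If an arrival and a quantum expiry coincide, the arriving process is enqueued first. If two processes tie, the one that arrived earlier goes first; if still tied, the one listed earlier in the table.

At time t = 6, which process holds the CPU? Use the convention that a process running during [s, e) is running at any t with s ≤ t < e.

J1

Timeline: | idle 0-2 | J3 2-3 | idle 3-6 | J1 6-8 | J2 8-10 | J1 10-12 | J2 12-14 | J1 14-15 | J2 15-19 |
Completion: J1=15  J2=19  J3=3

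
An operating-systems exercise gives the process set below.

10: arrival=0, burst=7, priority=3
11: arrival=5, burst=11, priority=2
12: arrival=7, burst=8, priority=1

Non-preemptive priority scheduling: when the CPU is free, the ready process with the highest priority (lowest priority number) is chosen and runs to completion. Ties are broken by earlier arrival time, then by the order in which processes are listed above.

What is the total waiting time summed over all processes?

Gantt: | 10 0-7 | 12 7-15 | 11 15-26 |
Completion: 10=7  11=26  12=15
Waiting = turnaround − burst: 10=0, 11=10, 12=0
Total waiting = 0 + 10 + 0 = 10

10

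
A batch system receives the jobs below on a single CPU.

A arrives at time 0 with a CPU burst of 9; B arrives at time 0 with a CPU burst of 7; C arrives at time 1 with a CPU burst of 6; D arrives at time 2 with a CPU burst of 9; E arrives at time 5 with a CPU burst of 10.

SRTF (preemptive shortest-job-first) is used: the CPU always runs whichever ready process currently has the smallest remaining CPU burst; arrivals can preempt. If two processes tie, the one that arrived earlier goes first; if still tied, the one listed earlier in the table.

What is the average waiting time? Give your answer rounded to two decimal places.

Timeline: | B 0-7 | C 7-13 | A 13-22 | D 22-31 | E 31-41 |
Completion: A=22  B=7  C=13  D=31  E=41
Waiting times: A=13, B=0, C=6, D=20, E=26
Average waiting = (13+0+6+20+26) / 5 = 65/5 = 13.00

13.00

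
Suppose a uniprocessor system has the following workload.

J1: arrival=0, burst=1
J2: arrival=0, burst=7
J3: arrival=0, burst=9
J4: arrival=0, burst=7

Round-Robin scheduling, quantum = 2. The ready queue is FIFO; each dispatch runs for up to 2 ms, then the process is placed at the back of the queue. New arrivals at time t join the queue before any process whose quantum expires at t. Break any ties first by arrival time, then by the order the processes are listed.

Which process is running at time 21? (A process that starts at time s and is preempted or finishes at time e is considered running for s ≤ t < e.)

Timeline: | J1 0-1 | J2 1-3 | J3 3-5 | J4 5-7 | J2 7-9 | J3 9-11 | J4 11-13 | J2 13-15 | J3 15-17 | J4 17-19 | J2 19-20 | J3 20-22 | J4 22-23 | J3 23-24 |
Completion: J1=1  J2=20  J3=24  J4=23

J3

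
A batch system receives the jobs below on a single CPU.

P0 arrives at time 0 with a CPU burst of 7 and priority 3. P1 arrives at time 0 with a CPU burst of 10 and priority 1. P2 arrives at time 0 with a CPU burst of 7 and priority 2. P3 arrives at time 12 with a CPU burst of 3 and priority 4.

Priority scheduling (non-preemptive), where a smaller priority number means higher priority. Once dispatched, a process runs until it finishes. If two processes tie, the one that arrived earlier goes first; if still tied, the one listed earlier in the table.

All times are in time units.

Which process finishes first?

P1

Timeline: | P1 0-10 | P2 10-17 | P0 17-24 | P3 24-27 |
Completion: P0=24  P1=10  P2=17  P3=27
Turnaround (C−A): P0=24  P1=10  P2=17  P3=15
Finish order: P1 → P2 → P0 → P3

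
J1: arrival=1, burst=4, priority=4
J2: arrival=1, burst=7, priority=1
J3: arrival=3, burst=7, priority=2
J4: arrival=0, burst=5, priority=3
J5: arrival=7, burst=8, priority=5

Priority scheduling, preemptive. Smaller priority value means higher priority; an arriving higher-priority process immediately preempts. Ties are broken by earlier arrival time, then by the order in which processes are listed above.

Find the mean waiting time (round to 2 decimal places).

10.60

Timeline: | J4 0-1 | J2 1-8 | J3 8-15 | J4 15-19 | J1 19-23 | J5 23-31 |
Completion: J1=23  J2=8  J3=15  J4=19  J5=31
Turnaround (C−A): J1=22  J2=7  J3=12  J4=19  J5=24
Waiting times: J1=18, J2=0, J3=5, J4=14, J5=16
Average waiting = (18+0+5+14+16) / 5 = 53/5 = 10.60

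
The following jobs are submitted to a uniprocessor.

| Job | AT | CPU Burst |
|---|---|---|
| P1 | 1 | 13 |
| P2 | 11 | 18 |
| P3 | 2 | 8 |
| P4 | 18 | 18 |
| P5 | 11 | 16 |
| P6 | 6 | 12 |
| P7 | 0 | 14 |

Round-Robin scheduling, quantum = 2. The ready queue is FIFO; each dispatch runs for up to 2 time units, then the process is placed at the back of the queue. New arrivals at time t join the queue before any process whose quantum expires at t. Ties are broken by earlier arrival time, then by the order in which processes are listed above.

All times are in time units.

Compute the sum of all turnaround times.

490

Gantt: | P7 0-2 | P1 2-4 | P3 4-6 | P7 6-8 | P1 8-10 | P6 10-12 | P3 12-14 | P7 14-16 | P1 16-18 | P2 18-20 | P5 20-22 | P6 22-24 | P3 24-26 | P7 26-28 | P4 28-30 | P1 30-32 | P2 32-34 | P5 34-36 | P6 36-38 | P3 38-40 | P7 40-42 | P4 42-44 | P1 44-46 | P2 46-48 | P5 48-50 | P6 50-52 | P7 52-54 | P4 54-56 | P1 56-58 | P2 58-60 | P5 60-62 | P6 62-64 | P7 64-66 | P4 66-68 | P1 68-69 | P2 69-71 | P5 71-73 | P6 73-75 | P4 75-77 | P2 77-79 | P5 79-81 | P4 81-83 | P2 83-85 | P5 85-87 | P4 87-89 | P2 89-91 | P5 91-93 | P4 93-95 | P2 95-97 | P4 97-99 |
Completion: P1=69  P2=97  P3=40  P4=99  P5=93  P6=75  P7=66
Turnaround = completion − arrival: P1=68, P2=86, P3=38, P4=81, P5=82, P6=69, P7=66
Total turnaround = 68 + 86 + 38 + 81 + 82 + 69 + 66 = 490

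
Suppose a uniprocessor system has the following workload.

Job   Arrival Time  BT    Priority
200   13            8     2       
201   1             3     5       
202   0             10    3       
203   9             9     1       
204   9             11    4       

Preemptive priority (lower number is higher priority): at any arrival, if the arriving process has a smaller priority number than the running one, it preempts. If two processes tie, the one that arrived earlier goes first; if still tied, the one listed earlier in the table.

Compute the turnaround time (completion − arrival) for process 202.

Schedule: | 202 0-9 | 203 9-18 | 200 18-26 | 202 26-27 | 204 27-38 | 201 38-41 |
Completion: 200=26  201=41  202=27  203=18  204=38
Turnaround (C−A): 200=13  201=40  202=27  203=9  204=29
Turnaround(202) = completion − arrival = 27 − 0 = 27

27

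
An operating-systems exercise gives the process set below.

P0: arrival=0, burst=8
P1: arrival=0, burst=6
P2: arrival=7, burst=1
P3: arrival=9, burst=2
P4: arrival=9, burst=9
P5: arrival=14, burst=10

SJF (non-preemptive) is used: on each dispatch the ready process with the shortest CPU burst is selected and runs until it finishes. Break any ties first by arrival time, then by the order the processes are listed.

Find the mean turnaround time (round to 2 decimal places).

12.50

Gantt: | P1 0-6 | P0 6-14 | P2 14-15 | P3 15-17 | P4 17-26 | P5 26-36 |
Completion: P0=14  P1=6  P2=15  P3=17  P4=26  P5=36
Turnaround (C−A): P0=14  P1=6  P2=8  P3=8  P4=17  P5=22
Turnaround times: P0=14, P1=6, P2=8, P3=8, P4=17, P5=22
Average turnaround = (14+6+8+8+17+22) / 6 = 75/6 = 12.50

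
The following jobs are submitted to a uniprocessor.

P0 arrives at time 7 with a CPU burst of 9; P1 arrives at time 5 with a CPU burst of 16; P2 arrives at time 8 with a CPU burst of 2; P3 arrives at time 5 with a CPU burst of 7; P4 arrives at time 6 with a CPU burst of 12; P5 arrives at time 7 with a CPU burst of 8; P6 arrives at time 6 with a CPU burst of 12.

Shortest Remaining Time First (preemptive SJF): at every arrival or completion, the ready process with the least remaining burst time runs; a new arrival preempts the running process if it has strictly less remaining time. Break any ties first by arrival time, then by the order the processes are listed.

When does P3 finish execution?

Gantt: | idle 0-5 | P3 5-8 | P2 8-10 | P3 10-14 | P5 14-22 | P0 22-31 | P4 31-43 | P6 43-55 | P1 55-71 |
Completion: P0=31  P1=71  P2=10  P3=14  P4=43  P5=22  P6=55

14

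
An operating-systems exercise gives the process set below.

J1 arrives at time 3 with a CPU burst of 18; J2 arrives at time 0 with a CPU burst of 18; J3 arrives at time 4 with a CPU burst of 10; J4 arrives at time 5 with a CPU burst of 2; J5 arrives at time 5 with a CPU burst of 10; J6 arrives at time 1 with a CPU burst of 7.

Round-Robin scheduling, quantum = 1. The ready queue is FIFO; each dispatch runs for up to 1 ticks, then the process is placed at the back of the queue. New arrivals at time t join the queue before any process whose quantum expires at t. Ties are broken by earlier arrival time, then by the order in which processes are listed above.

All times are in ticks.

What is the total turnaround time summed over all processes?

Gantt: | J2 0-1 | J6 1-2 | J2 2-3 | J6 3-4 | J1 4-5 | J2 5-6 | J3 6-7 | J6 7-8 | J4 8-9 | J5 9-10 | J1 10-11 | J2 11-12 | J3 12-13 | J6 13-14 | J4 14-15 | J5 15-16 | J1 16-17 | J2 17-18 | J3 18-19 | J6 19-20 | J5 20-21 | J1 21-22 | J2 22-23 | J3 23-24 | J6 24-25 | J5 25-26 | J1 26-27 | J2 27-28 | J3 28-29 | J6 29-30 | J5 30-31 | J1 31-32 | J2 32-33 | J3 33-34 | J5 34-35 | J1 35-36 | J2 36-37 | J3 37-38 | J5 38-39 | J1 39-40 | J2 40-41 | J3 41-42 | J5 42-43 | J1 43-44 | J2 44-45 | J3 45-46 | J5 46-47 | J1 47-48 | J2 48-49 | J3 49-50 | J5 50-51 | J1 51-52 | J2 52-53 | J1 53-54 | J2 54-55 | J1 55-56 | J2 56-57 | J1 57-58 | J2 58-59 | J1 59-60 | J2 60-61 | J1 61-62 | J2 62-63 | J1 63-65 |
Completion: J1=65  J2=63  J3=50  J4=15  J5=51  J6=30
Turnaround = completion − arrival: J1=62, J2=63, J3=46, J4=10, J5=46, J6=29
Total turnaround = 62 + 63 + 46 + 10 + 46 + 29 = 256

256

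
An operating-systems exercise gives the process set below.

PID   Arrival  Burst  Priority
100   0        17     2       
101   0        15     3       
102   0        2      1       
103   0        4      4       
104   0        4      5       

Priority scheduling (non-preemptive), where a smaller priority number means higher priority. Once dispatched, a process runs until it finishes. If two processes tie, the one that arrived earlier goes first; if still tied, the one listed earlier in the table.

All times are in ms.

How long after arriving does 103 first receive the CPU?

34

Timeline: | 102 0-2 | 100 2-19 | 101 19-34 | 103 34-38 | 104 38-42 |
Completion: 100=19  101=34  102=2  103=38  104=42
Response(103) = first start − arrival = 34 − 0 = 34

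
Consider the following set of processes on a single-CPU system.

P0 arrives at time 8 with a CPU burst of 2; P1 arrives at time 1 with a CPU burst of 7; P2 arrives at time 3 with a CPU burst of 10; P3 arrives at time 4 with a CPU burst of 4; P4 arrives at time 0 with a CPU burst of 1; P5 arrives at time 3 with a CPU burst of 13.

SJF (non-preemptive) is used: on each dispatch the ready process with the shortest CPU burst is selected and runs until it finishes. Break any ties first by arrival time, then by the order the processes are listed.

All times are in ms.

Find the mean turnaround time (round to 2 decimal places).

Schedule: | P4 0-1 | P1 1-8 | P0 8-10 | P3 10-14 | P2 14-24 | P5 24-37 |
Completion: P0=10  P1=8  P2=24  P3=14  P4=1  P5=37
Turnaround times: P0=2, P1=7, P2=21, P3=10, P4=1, P5=34
Average turnaround = (2+7+21+10+1+34) / 6 = 75/6 = 12.50

12.50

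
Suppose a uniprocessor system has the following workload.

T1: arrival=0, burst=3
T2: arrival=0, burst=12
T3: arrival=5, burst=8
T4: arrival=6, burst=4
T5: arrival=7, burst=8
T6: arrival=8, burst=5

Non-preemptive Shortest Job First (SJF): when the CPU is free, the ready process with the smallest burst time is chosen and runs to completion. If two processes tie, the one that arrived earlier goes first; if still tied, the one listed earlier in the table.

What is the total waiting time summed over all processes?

67

Gantt: | T1 0-3 | T2 3-15 | T4 15-19 | T6 19-24 | T3 24-32 | T5 32-40 |
Completion: T1=3  T2=15  T3=32  T4=19  T5=40  T6=24
Waiting = turnaround − burst: T1=0, T2=3, T3=19, T4=9, T5=25, T6=11
Total waiting = 0 + 3 + 19 + 9 + 25 + 11 = 67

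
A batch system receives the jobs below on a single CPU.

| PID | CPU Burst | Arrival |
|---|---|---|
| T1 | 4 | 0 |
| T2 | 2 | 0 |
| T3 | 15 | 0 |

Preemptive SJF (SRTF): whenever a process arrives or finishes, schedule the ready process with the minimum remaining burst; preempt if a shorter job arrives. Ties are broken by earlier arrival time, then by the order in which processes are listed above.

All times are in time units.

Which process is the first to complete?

T2

Gantt: | T2 0-2 | T1 2-6 | T3 6-21 |
Completion: T1=6  T2=2  T3=21
Turnaround (C−A): T1=6  T2=2  T3=21
Finish order: T2 → T1 → T3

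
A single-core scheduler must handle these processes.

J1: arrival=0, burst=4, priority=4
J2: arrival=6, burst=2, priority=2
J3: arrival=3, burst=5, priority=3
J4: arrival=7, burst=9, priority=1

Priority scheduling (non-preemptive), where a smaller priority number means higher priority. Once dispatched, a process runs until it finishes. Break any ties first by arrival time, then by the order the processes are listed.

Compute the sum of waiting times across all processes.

Timeline: | J1 0-4 | J3 4-9 | J4 9-18 | J2 18-20 |
Completion: J1=4  J2=20  J3=9  J4=18
Turnaround (C−A): J1=4  J2=14  J3=6  J4=11
Waiting = turnaround − burst: J1=0, J2=12, J3=1, J4=2
Total waiting = 0 + 12 + 1 + 2 = 15

15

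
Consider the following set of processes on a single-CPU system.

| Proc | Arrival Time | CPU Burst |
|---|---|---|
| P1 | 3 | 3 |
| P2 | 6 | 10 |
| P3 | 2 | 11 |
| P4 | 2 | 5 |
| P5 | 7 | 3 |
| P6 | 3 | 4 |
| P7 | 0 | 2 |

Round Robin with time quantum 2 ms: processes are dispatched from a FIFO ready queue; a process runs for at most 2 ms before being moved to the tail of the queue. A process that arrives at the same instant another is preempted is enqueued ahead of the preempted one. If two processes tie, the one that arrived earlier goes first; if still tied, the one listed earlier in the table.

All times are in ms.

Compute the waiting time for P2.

Gantt: | P7 0-2 | P3 2-4 | P4 4-6 | P1 6-8 | P6 8-10 | P3 10-12 | P2 12-14 | P4 14-16 | P5 16-18 | P1 18-19 | P6 19-21 | P3 21-23 | P2 23-25 | P4 25-26 | P5 26-27 | P3 27-29 | P2 29-31 | P3 31-33 | P2 33-35 | P3 35-36 | P2 36-38 |
Completion: P1=19  P2=38  P3=36  P4=26  P5=27  P6=21  P7=2
Turnaround (C−A): P1=16  P2=32  P3=34  P4=24  P5=20  P6=18  P7=2
Waiting(P2) = turnaround − burst = 32 − 10 = 22

22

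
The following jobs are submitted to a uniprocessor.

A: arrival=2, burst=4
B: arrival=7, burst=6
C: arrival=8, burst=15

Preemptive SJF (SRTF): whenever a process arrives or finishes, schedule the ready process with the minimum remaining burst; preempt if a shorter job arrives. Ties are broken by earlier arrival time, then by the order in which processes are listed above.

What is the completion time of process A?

6

Gantt: | idle 0-2 | A 2-6 | idle 6-7 | B 7-13 | C 13-28 |
Completion: A=6  B=13  C=28
Turnaround (C−A): A=4  B=6  C=20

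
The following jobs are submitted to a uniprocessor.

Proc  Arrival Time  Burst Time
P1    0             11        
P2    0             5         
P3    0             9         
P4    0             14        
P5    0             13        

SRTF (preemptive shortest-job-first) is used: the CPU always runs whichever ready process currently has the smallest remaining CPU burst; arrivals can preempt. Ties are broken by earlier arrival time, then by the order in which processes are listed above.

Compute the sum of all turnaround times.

Timeline: | P2 0-5 | P3 5-14 | P1 14-25 | P5 25-38 | P4 38-52 |
Completion: P1=25  P2=5  P3=14  P4=52  P5=38
Turnaround (C−A): P1=25  P2=5  P3=14  P4=52  P5=38
Turnaround = completion − arrival: P1=25, P2=5, P3=14, P4=52, P5=38
Total turnaround = 25 + 5 + 14 + 52 + 38 = 134

134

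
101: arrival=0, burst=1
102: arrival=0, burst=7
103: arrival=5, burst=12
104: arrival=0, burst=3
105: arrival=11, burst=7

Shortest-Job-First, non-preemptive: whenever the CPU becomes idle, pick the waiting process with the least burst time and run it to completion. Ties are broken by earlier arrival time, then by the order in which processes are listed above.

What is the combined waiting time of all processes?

18

Schedule: | 101 0-1 | 104 1-4 | 102 4-11 | 105 11-18 | 103 18-30 |
Completion: 101=1  102=11  103=30  104=4  105=18
Turnaround (C−A): 101=1  102=11  103=25  104=4  105=7
Waiting = turnaround − burst: 101=0, 102=4, 103=13, 104=1, 105=0
Total waiting = 0 + 4 + 13 + 1 + 0 = 18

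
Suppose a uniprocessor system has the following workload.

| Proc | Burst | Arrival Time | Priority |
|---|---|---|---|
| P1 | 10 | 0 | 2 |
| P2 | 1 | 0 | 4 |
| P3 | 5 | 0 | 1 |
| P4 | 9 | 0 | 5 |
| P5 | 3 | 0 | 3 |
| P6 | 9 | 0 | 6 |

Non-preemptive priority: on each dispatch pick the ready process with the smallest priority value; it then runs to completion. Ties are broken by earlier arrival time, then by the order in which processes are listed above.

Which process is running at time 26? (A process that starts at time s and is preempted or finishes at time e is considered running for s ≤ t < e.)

Gantt: | P3 0-5 | P1 5-15 | P5 15-18 | P2 18-19 | P4 19-28 | P6 28-37 |
Completion: P1=15  P2=19  P3=5  P4=28  P5=18  P6=37
Turnaround (C−A): P1=15  P2=19  P3=5  P4=28  P5=18  P6=37

P4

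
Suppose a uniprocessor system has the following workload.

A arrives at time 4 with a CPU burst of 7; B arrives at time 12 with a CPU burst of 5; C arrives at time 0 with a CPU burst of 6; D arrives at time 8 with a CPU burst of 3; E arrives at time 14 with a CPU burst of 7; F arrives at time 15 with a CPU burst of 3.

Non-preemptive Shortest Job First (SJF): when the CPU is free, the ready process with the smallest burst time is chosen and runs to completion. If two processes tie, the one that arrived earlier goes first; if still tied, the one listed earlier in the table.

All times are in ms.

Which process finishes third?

D

Schedule: | C 0-6 | A 6-13 | D 13-16 | F 16-19 | B 19-24 | E 24-31 |
Completion: A=13  B=24  C=6  D=16  E=31  F=19
Turnaround (C−A): A=9  B=12  C=6  D=8  E=17  F=4
Finish order: C → A → D → F → B → E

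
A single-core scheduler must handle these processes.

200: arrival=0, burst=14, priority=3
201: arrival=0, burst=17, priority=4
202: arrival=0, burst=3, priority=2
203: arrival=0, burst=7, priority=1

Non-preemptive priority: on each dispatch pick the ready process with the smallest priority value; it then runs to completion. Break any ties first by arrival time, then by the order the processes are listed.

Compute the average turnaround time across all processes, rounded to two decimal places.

20.50

Gantt: | 203 0-7 | 202 7-10 | 200 10-24 | 201 24-41 |
Completion: 200=24  201=41  202=10  203=7
Turnaround (C−A): 200=24  201=41  202=10  203=7
Turnaround times: 200=24, 201=41, 202=10, 203=7
Average turnaround = (24+41+10+7) / 4 = 82/4 = 20.50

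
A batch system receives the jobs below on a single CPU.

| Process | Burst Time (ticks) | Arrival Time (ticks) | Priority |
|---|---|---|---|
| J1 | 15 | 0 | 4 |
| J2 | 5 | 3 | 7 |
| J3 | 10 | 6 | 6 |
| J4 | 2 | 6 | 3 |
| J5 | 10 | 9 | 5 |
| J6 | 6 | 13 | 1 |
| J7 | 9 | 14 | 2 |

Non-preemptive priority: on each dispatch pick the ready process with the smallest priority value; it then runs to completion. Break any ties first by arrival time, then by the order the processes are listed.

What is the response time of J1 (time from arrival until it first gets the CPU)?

Timeline: | J1 0-15 | J6 15-21 | J7 21-30 | J4 30-32 | J5 32-42 | J3 42-52 | J2 52-57 |
Completion: J1=15  J2=57  J3=52  J4=32  J5=42  J6=21  J7=30
Turnaround (C−A): J1=15  J2=54  J3=46  J4=26  J5=33  J6=8  J7=16
Response(J1) = first start − arrival = 0 − 0 = 0

0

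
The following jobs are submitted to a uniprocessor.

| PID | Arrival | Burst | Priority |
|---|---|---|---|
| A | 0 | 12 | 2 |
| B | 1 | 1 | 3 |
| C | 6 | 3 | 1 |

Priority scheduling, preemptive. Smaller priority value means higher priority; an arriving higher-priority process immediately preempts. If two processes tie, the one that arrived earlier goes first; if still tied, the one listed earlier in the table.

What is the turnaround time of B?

15

Timeline: | A 0-6 | C 6-9 | A 9-15 | B 15-16 |
Completion: A=15  B=16  C=9
Turnaround (C−A): A=15  B=15  C=3
Turnaround(B) = completion − arrival = 16 − 1 = 15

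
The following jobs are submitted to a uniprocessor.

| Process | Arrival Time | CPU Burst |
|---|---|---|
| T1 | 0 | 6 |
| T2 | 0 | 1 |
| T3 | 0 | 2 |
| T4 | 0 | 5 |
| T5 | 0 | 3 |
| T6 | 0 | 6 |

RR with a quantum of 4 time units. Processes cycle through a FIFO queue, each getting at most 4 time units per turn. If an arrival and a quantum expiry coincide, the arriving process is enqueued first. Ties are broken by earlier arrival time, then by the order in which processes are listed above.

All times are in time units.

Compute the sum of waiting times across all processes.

67

Schedule: | T1 0-4 | T2 4-5 | T3 5-7 | T4 7-11 | T5 11-14 | T6 14-18 | T1 18-20 | T4 20-21 | T6 21-23 |
Completion: T1=20  T2=5  T3=7  T4=21  T5=14  T6=23
Waiting = turnaround − burst: T1=14, T2=4, T3=5, T4=16, T5=11, T6=17
Total waiting = 14 + 4 + 5 + 16 + 11 + 17 = 67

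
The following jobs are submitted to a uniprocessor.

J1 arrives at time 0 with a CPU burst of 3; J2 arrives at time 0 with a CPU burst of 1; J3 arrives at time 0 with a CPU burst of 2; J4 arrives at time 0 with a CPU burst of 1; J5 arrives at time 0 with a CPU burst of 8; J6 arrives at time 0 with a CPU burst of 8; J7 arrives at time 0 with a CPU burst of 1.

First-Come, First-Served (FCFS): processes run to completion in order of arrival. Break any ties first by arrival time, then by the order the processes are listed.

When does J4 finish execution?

Timeline: | J1 0-3 | J2 3-4 | J3 4-6 | J4 6-7 | J5 7-15 | J6 15-23 | J7 23-24 |
Completion: J1=3  J2=4  J3=6  J4=7  J5=15  J6=23  J7=24

7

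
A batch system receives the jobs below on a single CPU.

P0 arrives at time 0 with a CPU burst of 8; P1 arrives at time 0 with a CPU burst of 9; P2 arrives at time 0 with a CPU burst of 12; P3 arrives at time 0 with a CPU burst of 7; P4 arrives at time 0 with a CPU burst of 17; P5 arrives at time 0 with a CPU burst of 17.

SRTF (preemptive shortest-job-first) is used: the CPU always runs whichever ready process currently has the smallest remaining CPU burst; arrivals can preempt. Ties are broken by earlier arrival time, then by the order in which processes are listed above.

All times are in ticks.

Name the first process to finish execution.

P3

Schedule: | P3 0-7 | P0 7-15 | P1 15-24 | P2 24-36 | P4 36-53 | P5 53-70 |
Completion: P0=15  P1=24  P2=36  P3=7  P4=53  P5=70
Turnaround (C−A): P0=15  P1=24  P2=36  P3=7  P4=53  P5=70
Finish order: P3 → P0 → P1 → P2 → P4 → P5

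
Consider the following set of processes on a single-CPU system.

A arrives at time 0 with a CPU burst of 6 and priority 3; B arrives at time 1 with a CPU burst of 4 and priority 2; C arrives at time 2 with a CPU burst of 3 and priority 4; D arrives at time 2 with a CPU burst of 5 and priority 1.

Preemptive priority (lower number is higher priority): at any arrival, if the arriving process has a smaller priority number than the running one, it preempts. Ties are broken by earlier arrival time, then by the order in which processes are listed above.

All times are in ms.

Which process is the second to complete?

Schedule: | A 0-1 | B 1-2 | D 2-7 | B 7-10 | A 10-15 | C 15-18 |
Completion: A=15  B=10  C=18  D=7
Turnaround (C−A): A=15  B=9  C=16  D=5
Finish order: D → B → A → C

B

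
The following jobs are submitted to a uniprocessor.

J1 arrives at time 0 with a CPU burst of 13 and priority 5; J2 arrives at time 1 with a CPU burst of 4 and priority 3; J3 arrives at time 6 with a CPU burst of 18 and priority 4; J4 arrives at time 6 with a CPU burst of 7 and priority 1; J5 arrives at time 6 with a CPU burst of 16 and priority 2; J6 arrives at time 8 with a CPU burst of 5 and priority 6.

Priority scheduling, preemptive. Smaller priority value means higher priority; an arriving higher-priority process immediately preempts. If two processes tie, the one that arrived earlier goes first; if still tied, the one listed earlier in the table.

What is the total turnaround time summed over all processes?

188

Timeline: | J1 0-1 | J2 1-5 | J1 5-6 | J4 6-13 | J5 13-29 | J3 29-47 | J1 47-58 | J6 58-63 |
Completion: J1=58  J2=5  J3=47  J4=13  J5=29  J6=63
Turnaround (C−A): J1=58  J2=4  J3=41  J4=7  J5=23  J6=55
Turnaround = completion − arrival: J1=58, J2=4, J3=41, J4=7, J5=23, J6=55
Total turnaround = 58 + 4 + 41 + 7 + 23 + 55 = 188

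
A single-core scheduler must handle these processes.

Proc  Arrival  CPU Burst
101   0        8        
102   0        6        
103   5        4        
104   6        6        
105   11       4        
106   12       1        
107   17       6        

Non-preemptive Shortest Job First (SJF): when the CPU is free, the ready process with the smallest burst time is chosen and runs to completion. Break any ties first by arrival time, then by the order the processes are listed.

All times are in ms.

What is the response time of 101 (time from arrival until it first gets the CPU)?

Timeline: | 102 0-6 | 103 6-10 | 104 10-16 | 106 16-17 | 105 17-21 | 107 21-27 | 101 27-35 |
Completion: 101=35  102=6  103=10  104=16  105=21  106=17  107=27
Turnaround (C−A): 101=35  102=6  103=5  104=10  105=10  106=5  107=10
Response(101) = first start − arrival = 27 − 0 = 27

27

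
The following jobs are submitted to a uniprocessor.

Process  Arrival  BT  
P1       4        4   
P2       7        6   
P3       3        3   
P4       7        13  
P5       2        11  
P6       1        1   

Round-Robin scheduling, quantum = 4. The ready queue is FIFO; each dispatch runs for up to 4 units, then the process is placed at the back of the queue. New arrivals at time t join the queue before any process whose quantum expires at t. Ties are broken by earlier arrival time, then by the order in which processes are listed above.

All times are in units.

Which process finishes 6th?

P4

Timeline: | idle 0-1 | P6 1-2 | P5 2-6 | P3 6-9 | P1 9-13 | P5 13-17 | P2 17-21 | P4 21-25 | P5 25-28 | P2 28-30 | P4 30-39 |
Completion: P1=13  P2=30  P3=9  P4=39  P5=28  P6=2
Turnaround (C−A): P1=9  P2=23  P3=6  P4=32  P5=26  P6=1
Finish order: P6 → P3 → P1 → P5 → P2 → P4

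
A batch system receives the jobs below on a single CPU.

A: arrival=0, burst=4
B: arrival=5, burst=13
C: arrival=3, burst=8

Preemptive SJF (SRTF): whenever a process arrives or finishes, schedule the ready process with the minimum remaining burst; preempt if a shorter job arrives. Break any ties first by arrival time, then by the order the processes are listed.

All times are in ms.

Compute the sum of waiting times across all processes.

8

Timeline: | A 0-4 | C 4-12 | B 12-25 |
Completion: A=4  B=25  C=12
Turnaround (C−A): A=4  B=20  C=9
Waiting = turnaround − burst: A=0, B=7, C=1
Total waiting = 0 + 7 + 1 = 8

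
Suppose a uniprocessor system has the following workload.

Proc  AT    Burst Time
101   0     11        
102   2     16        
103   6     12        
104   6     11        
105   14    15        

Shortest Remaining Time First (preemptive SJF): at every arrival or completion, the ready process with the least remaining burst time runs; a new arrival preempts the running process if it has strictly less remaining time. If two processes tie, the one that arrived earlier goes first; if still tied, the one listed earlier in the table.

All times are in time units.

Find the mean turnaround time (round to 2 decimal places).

30.60

Gantt: | 101 0-11 | 104 11-22 | 103 22-34 | 105 34-49 | 102 49-65 |
Completion: 101=11  102=65  103=34  104=22  105=49
Turnaround (C−A): 101=11  102=63  103=28  104=16  105=35
Turnaround times: 101=11, 102=63, 103=28, 104=16, 105=35
Average turnaround = (11+63+28+16+35) / 5 = 153/5 = 30.60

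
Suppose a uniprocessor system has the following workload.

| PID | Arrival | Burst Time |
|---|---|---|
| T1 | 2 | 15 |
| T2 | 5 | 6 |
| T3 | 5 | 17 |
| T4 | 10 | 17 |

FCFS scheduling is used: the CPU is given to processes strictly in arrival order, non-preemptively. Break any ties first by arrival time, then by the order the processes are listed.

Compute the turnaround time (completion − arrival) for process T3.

Timeline: | idle 0-2 | T1 2-17 | T2 17-23 | T3 23-40 | T4 40-57 |
Completion: T1=17  T2=23  T3=40  T4=57
Turnaround (C−A): T1=15  T2=18  T3=35  T4=47
Turnaround(T3) = completion − arrival = 40 − 5 = 35

35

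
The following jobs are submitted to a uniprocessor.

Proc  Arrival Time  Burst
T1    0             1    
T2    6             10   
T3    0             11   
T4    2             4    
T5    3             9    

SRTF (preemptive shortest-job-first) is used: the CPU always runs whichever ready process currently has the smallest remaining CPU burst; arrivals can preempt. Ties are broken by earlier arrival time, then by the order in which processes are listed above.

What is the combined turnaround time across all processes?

Gantt: | T1 0-1 | T3 1-2 | T4 2-6 | T5 6-15 | T3 15-25 | T2 25-35 |
Completion: T1=1  T2=35  T3=25  T4=6  T5=15
Turnaround (C−A): T1=1  T2=29  T3=25  T4=4  T5=12
Turnaround = completion − arrival: T1=1, T2=29, T3=25, T4=4, T5=12
Total turnaround = 1 + 29 + 25 + 4 + 12 = 71

71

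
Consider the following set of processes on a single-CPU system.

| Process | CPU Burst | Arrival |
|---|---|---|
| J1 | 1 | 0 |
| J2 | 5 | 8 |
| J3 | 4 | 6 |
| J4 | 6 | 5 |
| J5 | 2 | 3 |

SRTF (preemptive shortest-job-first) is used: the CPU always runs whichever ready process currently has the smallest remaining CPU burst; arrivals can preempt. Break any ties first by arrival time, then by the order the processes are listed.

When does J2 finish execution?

20

Gantt: | J1 0-1 | idle 1-3 | J5 3-5 | J4 5-6 | J3 6-10 | J4 10-15 | J2 15-20 |
Completion: J1=1  J2=20  J3=10  J4=15  J5=5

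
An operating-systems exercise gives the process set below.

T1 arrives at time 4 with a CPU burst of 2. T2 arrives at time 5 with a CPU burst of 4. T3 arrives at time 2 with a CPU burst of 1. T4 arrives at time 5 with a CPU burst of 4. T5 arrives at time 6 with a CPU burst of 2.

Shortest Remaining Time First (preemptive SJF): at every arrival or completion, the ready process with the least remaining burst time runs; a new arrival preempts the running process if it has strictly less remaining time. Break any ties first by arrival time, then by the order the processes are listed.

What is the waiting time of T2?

3

Schedule: | idle 0-2 | T3 2-3 | idle 3-4 | T1 4-6 | T5 6-8 | T2 8-12 | T4 12-16 |
Completion: T1=6  T2=12  T3=3  T4=16  T5=8
Waiting(T2) = turnaround − burst = 7 − 4 = 3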